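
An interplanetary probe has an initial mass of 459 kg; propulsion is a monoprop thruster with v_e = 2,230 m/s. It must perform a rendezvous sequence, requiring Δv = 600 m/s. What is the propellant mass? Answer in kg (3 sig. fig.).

propellant mass ≈ 108 kg

m₀/m_f = exp(Δv / v_e) = exp(600 / 2230.0) = exp(0.2691) = 1.3087.
m_f = 459 / 1.3087 = 350.73 kg, so propellant = m₀ − m_f = 459 − 350.73 = 108.27 kg.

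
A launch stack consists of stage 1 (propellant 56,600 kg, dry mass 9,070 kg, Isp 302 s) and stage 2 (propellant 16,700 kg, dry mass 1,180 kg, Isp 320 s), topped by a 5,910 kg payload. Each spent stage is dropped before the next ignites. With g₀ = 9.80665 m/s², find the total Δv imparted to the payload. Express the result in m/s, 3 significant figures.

Ignition mass of stage 1 = 56,600+9,070 + 16,700+1,180 + 5,910 = 89,460 kg.
Stage 1: m₀ = 89,460 kg, m_f = 89,460 − 56,600 = 32,860 kg; Δv = 302×9.80665×ln(2.722) = 2961.6×1.0015 ≈ 2966 m/s.
Stage 2: m₀ = 23,790 kg, m_f = 23,790 − 16,700 = 7,090 kg; Δv = 320×9.80665×ln(3.355) = 3138.1×1.2106 ≈ 3799 m/s.
Total Δv = 2966 + 3799 = 6765 m/s.

Δv ≈ 6770 m/s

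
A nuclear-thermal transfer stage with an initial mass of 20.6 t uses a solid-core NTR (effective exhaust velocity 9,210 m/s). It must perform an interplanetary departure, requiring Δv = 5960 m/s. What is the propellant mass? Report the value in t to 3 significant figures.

m₀/m_f = exp(Δv / v_e) = exp(5960 / 9210.0) = exp(0.6471) = 1.9100.
m_f = 20.6 / 1.9100 = 10.7853 t, so propellant = m₀ − m_f = 20.6 − 10.7853 = 9.8147 t.

propellant mass ≈ 9.81 t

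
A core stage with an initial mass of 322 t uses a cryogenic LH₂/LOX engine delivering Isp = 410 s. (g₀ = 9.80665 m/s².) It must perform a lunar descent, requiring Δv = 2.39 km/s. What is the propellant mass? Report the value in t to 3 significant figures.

v_e = Isp · g₀ = 410 × 9.80665 = 4020.7 m/s.
m₀/m_f = exp(Δv / v_e) = exp(2390 / 4020.7) = exp(0.5944) = 1.8120.
m_f = 322 / 1.8120 = 177.704 t, so propellant = m₀ − m_f = 322 − 177.704 = 144.296 t.

propellant mass ≈ 144 t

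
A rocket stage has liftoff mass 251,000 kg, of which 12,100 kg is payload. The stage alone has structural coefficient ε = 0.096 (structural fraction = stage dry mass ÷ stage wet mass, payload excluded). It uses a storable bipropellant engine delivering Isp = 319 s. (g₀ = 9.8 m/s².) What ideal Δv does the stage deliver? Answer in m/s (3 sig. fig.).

Stage wet mass = m₀ − payload = 251,000 − 12,100 = 238,900 kg.
Stage dry mass = ε × stage wet mass = 0.096 × 238,900 = 22,934.4 kg.
Burnout mass m_f = stage dry + payload = 22,934.4 + 12,100 = 35,034.4 kg.
v_e = Isp · g₀ = 319 × 9.8 = 3126.2 m/s.
Rocket equation: Δv = v_e · ln(251,000/35,034.4) = 3126.2 × ln(7.164) = 3126.2 × 1.9691 ≈ 6156 m/s.

Δv ≈ 6160 m/s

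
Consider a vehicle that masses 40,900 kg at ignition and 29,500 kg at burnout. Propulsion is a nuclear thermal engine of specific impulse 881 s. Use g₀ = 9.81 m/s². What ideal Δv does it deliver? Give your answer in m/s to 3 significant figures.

v_e = Isp · g₀ = 881 × 9.81 = 8642.6 m/s.
Rocket equation: Δv = v_e · ln(m₀/m_f) = 8642.6 × ln(1.386) = 8642.6 × 0.3267 ≈ 2823.9 m/s.

Δv ≈ 2820 m/s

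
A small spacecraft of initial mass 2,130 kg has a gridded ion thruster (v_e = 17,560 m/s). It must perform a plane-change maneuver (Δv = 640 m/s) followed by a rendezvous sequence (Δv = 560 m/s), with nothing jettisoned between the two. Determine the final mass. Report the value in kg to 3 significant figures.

After the first burn: m = 2130 × exp(−640/17560.0) = 2130 × 0.96421 = 2,053.77 kg.
After the second burn: m = 2,053.77 × exp(−560/17560.0) = 2,053.77 × 0.96861 = 1,989.3 kg.

final mass ≈ 1990 kg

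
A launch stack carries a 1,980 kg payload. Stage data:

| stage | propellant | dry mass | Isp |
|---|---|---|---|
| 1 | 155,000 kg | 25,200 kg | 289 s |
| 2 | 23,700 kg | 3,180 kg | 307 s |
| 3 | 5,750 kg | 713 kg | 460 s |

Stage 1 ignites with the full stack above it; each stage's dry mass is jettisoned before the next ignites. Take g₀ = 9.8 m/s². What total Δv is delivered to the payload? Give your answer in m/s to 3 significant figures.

Δv ≈ 12100 m/s

Ignition mass of stage 1 = 155,000+25,200 + 23,700+3,180 + 5,750+713 + 1,980 = 215,523 kg.
Stage 1: m₀ = 215,523 kg, m_f = 215,523 − 155,000 = 60,523 kg; Δv = 289×9.8×ln(3.561) = 2832.2×1.2700 ≈ 3597 m/s.
Stage 2: m₀ = 35,323 kg, m_f = 35,323 − 23,700 = 11,623 kg; Δv = 307×9.8×ln(3.039) = 3008.6×1.1115 ≈ 3344 m/s.
Stage 3: m₀ = 8,443 kg, m_f = 8,443 − 5,750 = 2,693 kg; Δv = 460×9.8×ln(3.135) = 4508.0×1.1427 ≈ 5151 m/s.
Total Δv = 3597 + 3344 + 5151 = 12092 m/s.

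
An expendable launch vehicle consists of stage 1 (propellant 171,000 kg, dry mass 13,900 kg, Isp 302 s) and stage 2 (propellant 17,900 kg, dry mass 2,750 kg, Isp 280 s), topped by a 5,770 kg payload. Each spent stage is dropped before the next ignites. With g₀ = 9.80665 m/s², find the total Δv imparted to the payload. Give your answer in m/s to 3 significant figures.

Ignition mass of stage 1 = 171,000+13,900 + 17,900+2,750 + 5,770 = 211,320 kg.
Stage 1: m₀ = 211,320 kg, m_f = 211,320 − 171,000 = 40,320 kg; Δv = 302×9.80665×ln(5.241) = 2961.6×1.6565 ≈ 4906 m/s.
Stage 2: m₀ = 26,420 kg, m_f = 26,420 − 17,900 = 8,520 kg; Δv = 280×9.80665×ln(3.101) = 2745.9×1.1317 ≈ 3108 m/s.
Total Δv = 4906 + 3108 = 8014 m/s.

Δv ≈ 8010 m/s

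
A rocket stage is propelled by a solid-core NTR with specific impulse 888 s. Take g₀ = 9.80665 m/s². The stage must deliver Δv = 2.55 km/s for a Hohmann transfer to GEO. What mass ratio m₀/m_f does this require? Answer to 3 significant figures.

mass ratio ≈ 1.34

v_e = Isp · g₀ = 888 × 9.80665 = 8708.3 m/s.
By the Tsiolkovsky rocket equation, m₀/m_f = exp(Δv / v_e) = exp(2550 / 8708.3) = exp(0.2928) = 1.3402.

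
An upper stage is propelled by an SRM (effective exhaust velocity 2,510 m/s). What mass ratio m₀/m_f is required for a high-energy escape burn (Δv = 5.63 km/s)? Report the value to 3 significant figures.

From the ideal rocket equation, m₀/m_f = exp(Δv / v_e) = exp(5630 / 2510.0) = exp(2.2430) = 9.4218.

mass ratio ≈ 9.42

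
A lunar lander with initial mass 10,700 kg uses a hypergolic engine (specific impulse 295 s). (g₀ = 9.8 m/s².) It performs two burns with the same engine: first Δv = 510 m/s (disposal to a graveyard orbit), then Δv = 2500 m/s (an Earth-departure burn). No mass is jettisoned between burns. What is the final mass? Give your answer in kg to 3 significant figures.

v_e = Isp · g₀ = 295 × 9.8 = 2891.0 m/s.
After the first burn: m = 10700 × exp(−510/2891.0) = 10700 × 0.83827 = 8,969.49 kg.
After the second burn: m = 8,969.49 × exp(−2500/2891.0) = 8,969.49 × 0.42116 = 3,777.59 kg.

final mass ≈ 3780 kg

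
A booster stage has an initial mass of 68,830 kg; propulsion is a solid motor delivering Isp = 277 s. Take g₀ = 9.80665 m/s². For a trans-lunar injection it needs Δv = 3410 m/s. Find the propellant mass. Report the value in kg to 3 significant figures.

v_e = Isp · g₀ = 277 × 9.80665 = 2716.4 m/s.
From the ideal rocket equation, m₀/m_f = exp(Δv / v_e) = exp(3410 / 2716.4) = exp(1.2553) = 3.5090.
m_f = 68,830 / 3.5090 = 19,615.3 kg, so propellant = m₀ − m_f = 68,830 − 19,615.3 = 49,214.7 kg.

propellant mass ≈ 49200 kg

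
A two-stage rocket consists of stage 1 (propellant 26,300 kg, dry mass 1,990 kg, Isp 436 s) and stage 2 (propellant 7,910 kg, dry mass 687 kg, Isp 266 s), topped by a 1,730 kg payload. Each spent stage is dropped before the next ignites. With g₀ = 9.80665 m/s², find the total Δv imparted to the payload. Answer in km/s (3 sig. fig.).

Δv ≈ 8.67 km/s

Ignition mass of stage 1 = 26,300+1,990 + 7,910+687 + 1,730 = 38,617 kg.
Stage 1: m₀ = 38,617 kg, m_f = 38,617 − 26,300 = 12,317 kg; Δv = 436×9.80665×ln(3.135) = 4275.7×1.1427 ≈ 4886 m/s.
Stage 2: m₀ = 10,327 kg, m_f = 10,327 − 7,910 = 2,417 kg; Δv = 266×9.80665×ln(4.273) = 2608.6×1.4522 ≈ 3788 m/s.
Total Δv = 4886 + 3788 = 8674 m/s.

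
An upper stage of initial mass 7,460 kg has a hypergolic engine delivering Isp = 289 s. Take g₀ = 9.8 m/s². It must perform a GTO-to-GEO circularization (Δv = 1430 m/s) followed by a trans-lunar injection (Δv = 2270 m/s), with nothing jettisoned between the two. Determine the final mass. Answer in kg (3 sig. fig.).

final mass ≈ 2020 kg

v_e = Isp · g₀ = 289 × 9.8 = 2832.2 m/s.
After the first burn: m = 7460 × exp(−1430/2832.2) = 7460 × 0.60356 = 4,502.56 kg.
After the second burn: m = 4,502.56 × exp(−2270/2832.2) = 4,502.56 × 0.44866 = 2,020.12 kg.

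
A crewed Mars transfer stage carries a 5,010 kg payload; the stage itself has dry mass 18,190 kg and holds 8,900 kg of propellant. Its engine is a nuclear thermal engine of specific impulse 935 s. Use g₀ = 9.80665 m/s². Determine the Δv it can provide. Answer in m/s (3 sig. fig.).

Δv ≈ 2980 m/s

v_e = Isp · g₀ = 935 × 9.80665 = 9169.2 m/s.
m₀ = payload + dry + propellant = 5,010 + 18,190 + 8,900 = 32,100 kg.
m_f = payload + dry = 5,010 + 18,190 = 23,200 kg.
Δv = v_e · ln(m₀/m_f) = 9169.2 × ln(1.384) = 9169.2 × 0.3247 ≈ 2977.3 m/s.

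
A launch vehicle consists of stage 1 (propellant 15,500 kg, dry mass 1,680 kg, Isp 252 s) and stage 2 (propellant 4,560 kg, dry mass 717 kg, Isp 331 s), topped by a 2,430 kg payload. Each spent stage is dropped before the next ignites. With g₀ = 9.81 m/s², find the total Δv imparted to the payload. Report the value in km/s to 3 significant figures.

Ignition mass of stage 1 = 15,500+1,680 + 4,560+717 + 2,430 = 24,887 kg.
Stage 1: m₀ = 24,887 kg, m_f = 24,887 − 15,500 = 9,387 kg; Δv = 252×9.81×ln(2.651) = 2472.1×0.9750 ≈ 2410 m/s.
Stage 2: m₀ = 7,707 kg, m_f = 7,707 − 4,560 = 3,147 kg; Δv = 331×9.81×ln(2.449) = 3247.1×0.8957 ≈ 2908 m/s.
Total Δv = 2410 + 2908 = 5318 m/s.

Δv ≈ 5.32 km/s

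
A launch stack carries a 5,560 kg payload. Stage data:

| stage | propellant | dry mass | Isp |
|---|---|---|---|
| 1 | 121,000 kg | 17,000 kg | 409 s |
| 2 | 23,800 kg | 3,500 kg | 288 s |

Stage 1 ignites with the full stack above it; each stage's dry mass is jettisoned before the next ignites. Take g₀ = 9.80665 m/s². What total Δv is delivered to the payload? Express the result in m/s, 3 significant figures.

Ignition mass of stage 1 = 121,000+17,000 + 23,800+3,500 + 5,560 = 170,860 kg.
Stage 1: m₀ = 170,860 kg, m_f = 170,860 − 121,000 = 49,860 kg; Δv = 409×9.80665×ln(3.427) = 4010.9×1.2316 ≈ 4940 m/s.
Stage 2: m₀ = 32,860 kg, m_f = 32,860 − 23,800 = 9,060 kg; Δv = 288×9.80665×ln(3.627) = 2824.3×1.2884 ≈ 3639 m/s.
Total Δv = 4940 + 3639 = 8579 m/s.

Δv ≈ 8580 m/s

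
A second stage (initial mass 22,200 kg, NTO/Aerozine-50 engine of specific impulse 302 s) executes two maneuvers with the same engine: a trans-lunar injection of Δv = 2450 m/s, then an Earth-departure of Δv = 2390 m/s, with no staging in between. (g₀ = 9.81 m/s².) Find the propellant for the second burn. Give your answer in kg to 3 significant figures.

v_e = Isp · g₀ = 302 × 9.81 = 2962.6 m/s.
After the first burn: m = 22200 × exp(−2450/2962.6) = 22200 × 0.43737 = 9,709.61 kg.
After the second burn: m = 9,709.61 × exp(−2390/2962.6) = 9,709.61 × 0.44632 = 4,333.59 kg.
Second-burn propellant = 9,709.61 − 4,333.59 = 5,376.02 kg.

propellant for the second burn ≈ 5380 kg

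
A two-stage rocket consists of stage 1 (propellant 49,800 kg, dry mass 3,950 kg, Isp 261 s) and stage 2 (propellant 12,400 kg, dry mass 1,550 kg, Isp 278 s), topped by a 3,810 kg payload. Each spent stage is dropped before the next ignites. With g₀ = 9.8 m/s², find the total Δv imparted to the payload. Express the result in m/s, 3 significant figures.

Ignition mass of stage 1 = 49,800+3,950 + 12,400+1,550 + 3,810 = 71,510 kg.
Stage 1: m₀ = 71,510 kg, m_f = 71,510 − 49,800 = 21,710 kg; Δv = 261×9.8×ln(3.294) = 2557.8×1.1921 ≈ 3049 m/s.
Stage 2: m₀ = 17,760 kg, m_f = 17,760 − 12,400 = 5,360 kg; Δv = 278×9.8×ln(3.313) = 2724.4×1.1980 ≈ 3264 m/s.
Total Δv = 3049 + 3264 = 6313 m/s.

Δv ≈ 6310 m/s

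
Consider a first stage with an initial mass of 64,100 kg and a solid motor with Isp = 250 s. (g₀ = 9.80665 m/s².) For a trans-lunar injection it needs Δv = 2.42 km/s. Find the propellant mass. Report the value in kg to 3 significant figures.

propellant mass ≈ 40200 kg

v_e = Isp · g₀ = 250 × 9.80665 = 2451.7 m/s.
From the ideal rocket equation, m₀/m_f = exp(Δv / v_e) = exp(2420 / 2451.7) = exp(0.9871) = 2.6834.
m_f = 64,100 / 2.6834 = 23,887.6 kg, so propellant = m₀ − m_f = 64,100 − 23,887.6 = 40,212.4 kg.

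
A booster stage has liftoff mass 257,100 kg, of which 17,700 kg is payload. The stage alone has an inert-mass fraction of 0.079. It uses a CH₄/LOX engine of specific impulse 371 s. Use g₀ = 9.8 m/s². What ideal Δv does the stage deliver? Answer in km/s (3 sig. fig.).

Stage wet mass = m₀ − payload = 257,100 − 17,700 = 239,400 kg.
Stage dry mass = ε × stage wet mass = 0.079 × 239,400 = 18,912.6 kg.
Burnout mass m_f = stage dry + payload = 18,912.6 + 17,700 = 36,612.6 kg.
v_e = Isp · g₀ = 371 × 9.8 = 3635.8 m/s.
Using Δv = v_e ln(m₀/m_f): Δv = v_e · ln(257,100/36,612.6) = 3635.8 × ln(7.022) = 3635.8 × 1.9491 ≈ 7086 m/s.

Δv ≈ 7.09 km/s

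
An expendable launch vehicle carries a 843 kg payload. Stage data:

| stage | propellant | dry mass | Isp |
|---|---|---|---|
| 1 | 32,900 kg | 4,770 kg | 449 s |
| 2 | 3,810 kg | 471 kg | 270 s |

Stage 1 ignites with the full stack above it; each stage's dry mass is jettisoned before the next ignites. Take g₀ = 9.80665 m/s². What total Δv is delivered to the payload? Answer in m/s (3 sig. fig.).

Ignition mass of stage 1 = 32,900+4,770 + 3,810+471 + 843 = 42,794 kg.
Stage 1: m₀ = 42,794 kg, m_f = 42,794 − 32,900 = 9,894 kg; Δv = 449×9.80665×ln(4.325) = 4403.2×1.4645 ≈ 6448 m/s.
Stage 2: m₀ = 5,124 kg, m_f = 5,124 − 3,810 = 1,314 kg; Δv = 270×9.80665×ln(3.9) = 2647.8×1.3609 ≈ 3603 m/s.
Total Δv = 6448 + 3603 = 10051 m/s.

Δv ≈ 10100 m/s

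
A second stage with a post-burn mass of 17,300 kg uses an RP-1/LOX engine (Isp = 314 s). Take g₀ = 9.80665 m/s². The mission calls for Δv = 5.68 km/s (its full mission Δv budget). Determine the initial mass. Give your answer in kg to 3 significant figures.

initial mass ≈ 109000 kg

v_e = Isp · g₀ = 314 × 9.80665 = 3079.3 m/s.
Rocket equation: m₀/m_f = exp(Δv / v_e) = exp(5680 / 3079.3) = exp(1.8446) = 6.3255.
m₀ = m_f × 6.3255 = 17,300 × 6.3255 = 109,431 kg.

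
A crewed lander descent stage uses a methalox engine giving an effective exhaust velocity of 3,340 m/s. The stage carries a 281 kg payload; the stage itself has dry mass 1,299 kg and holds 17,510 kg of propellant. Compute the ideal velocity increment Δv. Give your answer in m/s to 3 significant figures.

Δv ≈ 8320 m/s

m₀ = payload + dry + propellant = 281 + 1,299 + 17,510 = 19,090 kg.
m_f = payload + dry = 281 + 1,299 = 1,580 kg.
Δv = v_e · ln(m₀/m_f) = 3340.0 × ln(12.08) = 3340.0 × 2.4917 ≈ 8322.4 m/s.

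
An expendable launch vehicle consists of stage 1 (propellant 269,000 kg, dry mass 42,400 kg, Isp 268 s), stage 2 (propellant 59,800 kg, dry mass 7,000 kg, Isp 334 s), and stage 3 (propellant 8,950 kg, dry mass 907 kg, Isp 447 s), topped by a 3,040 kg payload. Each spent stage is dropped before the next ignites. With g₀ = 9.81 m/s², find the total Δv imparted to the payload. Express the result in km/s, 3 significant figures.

Ignition mass of stage 1 = 269,000+42,400 + 59,800+7,000 + 8,950+907 + 3,040 = 391,097 kg.
Stage 1: m₀ = 391,097 kg, m_f = 391,097 − 269,000 = 122,097 kg; Δv = 268×9.81×ln(3.203) = 2629.1×1.1641 ≈ 3061 m/s.
Stage 2: m₀ = 79,697 kg, m_f = 79,697 − 59,800 = 19,897 kg; Δv = 334×9.81×ln(4.005) = 3276.5×1.3877 ≈ 4547 m/s.
Stage 3: m₀ = 12,897 kg, m_f = 12,897 − 8,950 = 3,947 kg; Δv = 447×9.81×ln(3.268) = 4385.1×1.1840 ≈ 5192 m/s.
Total Δv = 3061 + 4547 + 5192 = 12800 m/s.

Δv ≈ 12.8 km/s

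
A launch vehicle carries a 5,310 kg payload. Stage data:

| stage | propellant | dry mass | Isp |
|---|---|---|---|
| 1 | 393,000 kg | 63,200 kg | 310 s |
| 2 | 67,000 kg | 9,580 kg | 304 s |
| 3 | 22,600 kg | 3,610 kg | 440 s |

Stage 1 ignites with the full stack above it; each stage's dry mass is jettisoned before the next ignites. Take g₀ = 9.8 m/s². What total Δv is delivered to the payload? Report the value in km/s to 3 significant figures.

Δv ≈ 11.9 km/s

Ignition mass of stage 1 = 393,000+63,200 + 67,000+9,580 + 22,600+3,610 + 5,310 = 564,300 kg.
Stage 1: m₀ = 564,300 kg, m_f = 564,300 − 393,000 = 171,300 kg; Δv = 310×9.8×ln(3.294) = 3038.0×1.1922 ≈ 3622 m/s.
Stage 2: m₀ = 108,100 kg, m_f = 108,100 − 67,000 = 41,100 kg; Δv = 304×9.8×ln(2.63) = 2979.2×0.9670 ≈ 2881 m/s.
Stage 3: m₀ = 31,520 kg, m_f = 31,520 − 22,600 = 8,920 kg; Δv = 440×9.8×ln(3.534) = 4312.0×1.2623 ≈ 5443 m/s.
Total Δv = 3622 + 2881 + 5443 = 11946 m/s.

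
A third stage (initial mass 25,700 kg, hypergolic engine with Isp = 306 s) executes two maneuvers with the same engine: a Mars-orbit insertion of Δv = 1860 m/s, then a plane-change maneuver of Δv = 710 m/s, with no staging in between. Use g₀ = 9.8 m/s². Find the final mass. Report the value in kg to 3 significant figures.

final mass ≈ 10900 kg

v_e = Isp · g₀ = 306 × 9.8 = 2998.8 m/s.
After the first burn: m = 25700 × exp(−1860/2998.8) = 25700 × 0.53781 = 13,821.7 kg.
After the second burn: m = 13,821.7 × exp(−710/2998.8) = 13,821.7 × 0.78918 = 10,907.8 kg.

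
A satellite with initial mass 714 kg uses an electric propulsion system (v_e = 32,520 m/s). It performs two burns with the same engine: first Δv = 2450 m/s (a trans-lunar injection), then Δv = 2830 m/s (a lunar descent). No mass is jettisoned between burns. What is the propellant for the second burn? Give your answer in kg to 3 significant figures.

After the first burn: m = 714 × exp(−2450/32520.0) = 714 × 0.92743 = 662.185 kg.
After the second burn: m = 662.185 × exp(−2830/32520.0) = 662.185 × 0.91666 = 606.999 kg.
Second-burn propellant = 662.185 − 606.999 = 55.186 kg.

propellant for the second burn ≈ 55.2 kg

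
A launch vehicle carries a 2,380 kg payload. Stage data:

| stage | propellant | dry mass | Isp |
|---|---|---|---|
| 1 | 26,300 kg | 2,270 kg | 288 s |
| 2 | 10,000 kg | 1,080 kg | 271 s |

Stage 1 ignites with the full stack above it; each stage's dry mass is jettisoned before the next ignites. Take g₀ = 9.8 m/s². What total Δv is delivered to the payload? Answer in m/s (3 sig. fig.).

Δv ≈ 6380 m/s

Ignition mass of stage 1 = 26,300+2,270 + 10,000+1,080 + 2,380 = 42,030 kg.
Stage 1: m₀ = 42,030 kg, m_f = 42,030 − 26,300 = 15,730 kg; Δv = 288×9.8×ln(2.672) = 2822.4×0.9828 ≈ 2774 m/s.
Stage 2: m₀ = 13,460 kg, m_f = 13,460 − 10,000 = 3,460 kg; Δv = 271×9.8×ln(3.89) = 2655.8×1.3585 ≈ 3608 m/s.
Total Δv = 2774 + 3608 = 6382 m/s.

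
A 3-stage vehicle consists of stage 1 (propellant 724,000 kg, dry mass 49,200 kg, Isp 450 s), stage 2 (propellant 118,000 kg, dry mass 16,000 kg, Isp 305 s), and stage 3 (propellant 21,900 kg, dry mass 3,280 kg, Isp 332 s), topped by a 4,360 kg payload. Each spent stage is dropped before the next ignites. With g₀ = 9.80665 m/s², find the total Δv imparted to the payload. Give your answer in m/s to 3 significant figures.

Ignition mass of stage 1 = 724,000+49,200 + 118,000+16,000 + 21,900+3,280 + 4,360 = 936,740 kg.
Stage 1: m₀ = 936,740 kg, m_f = 936,740 − 724,000 = 212,740 kg; Δv = 450×9.80665×ln(4.403) = 4413.0×1.4823 ≈ 6542 m/s.
Stage 2: m₀ = 163,540 kg, m_f = 163,540 − 118,000 = 45,540 kg; Δv = 305×9.80665×ln(3.591) = 2991.0×1.2785 ≈ 3824 m/s.
Stage 3: m₀ = 29,540 kg, m_f = 29,540 − 21,900 = 7,640 kg; Δv = 332×9.80665×ln(3.866) = 3255.8×1.3523 ≈ 4403 m/s.
Total Δv = 6542 + 3824 + 4403 = 14769 m/s.

Δv ≈ 14800 m/s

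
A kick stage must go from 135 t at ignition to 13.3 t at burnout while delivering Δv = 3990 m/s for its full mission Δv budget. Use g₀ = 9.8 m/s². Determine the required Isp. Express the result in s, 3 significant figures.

ln(m₀/m_f) = ln(135000/13300) = ln(10.15) = 2.3175.
v_e = Δv / ln(m₀/m_f) = 3990 / 2.3175 = 1721.7 m/s.
Isp = v_e / g₀ = 1721.7 / 9.8 = 175.7 s.

Isp ≈ 176 s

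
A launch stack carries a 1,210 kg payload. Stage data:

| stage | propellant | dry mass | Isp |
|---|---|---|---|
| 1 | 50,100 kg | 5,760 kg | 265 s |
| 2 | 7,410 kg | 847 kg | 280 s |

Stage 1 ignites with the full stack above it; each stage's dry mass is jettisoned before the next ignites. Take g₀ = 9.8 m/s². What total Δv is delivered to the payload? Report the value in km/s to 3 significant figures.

Δv ≈ 7.97 km/s

Ignition mass of stage 1 = 50,100+5,760 + 7,410+847 + 1,210 = 65,327 kg.
Stage 1: m₀ = 65,327 kg, m_f = 65,327 − 50,100 = 15,227 kg; Δv = 265×9.8×ln(4.29) = 2597.0×1.4563 ≈ 3782 m/s.
Stage 2: m₀ = 9,467 kg, m_f = 9,467 − 7,410 = 2,057 kg; Δv = 280×9.8×ln(4.602) = 2744.0×1.5266 ≈ 4189 m/s.
Total Δv = 3782 + 4189 = 7971 m/s.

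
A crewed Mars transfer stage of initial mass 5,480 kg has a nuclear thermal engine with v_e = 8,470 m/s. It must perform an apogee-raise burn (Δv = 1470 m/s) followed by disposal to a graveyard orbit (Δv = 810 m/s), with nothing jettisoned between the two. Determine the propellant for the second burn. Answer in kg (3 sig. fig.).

After the first burn: m = 5480 × exp(−1470/8470.0) = 5480 × 0.84067 = 4,606.87 kg.
After the second burn: m = 4,606.87 × exp(−810/8470.0) = 4,606.87 × 0.90880 = 4,186.72 kg.
Second-burn propellant = 4,606.87 − 4,186.72 = 420.15 kg.

propellant for the second burn ≈ 420 kg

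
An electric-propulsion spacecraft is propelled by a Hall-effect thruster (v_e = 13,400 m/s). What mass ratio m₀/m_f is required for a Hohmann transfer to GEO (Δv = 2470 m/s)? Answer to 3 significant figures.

By the Tsiolkovsky rocket equation, m₀/m_f = exp(Δv / v_e) = exp(2470 / 13400.0) = exp(0.1843) = 1.2024.

mass ratio ≈ 1.20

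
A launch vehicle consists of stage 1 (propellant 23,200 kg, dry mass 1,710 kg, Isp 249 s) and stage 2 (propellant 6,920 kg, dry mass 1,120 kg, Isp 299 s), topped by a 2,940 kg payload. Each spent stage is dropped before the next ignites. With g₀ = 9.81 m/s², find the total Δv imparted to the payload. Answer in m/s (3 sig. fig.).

Ignition mass of stage 1 = 23,200+1,710 + 6,920+1,120 + 2,940 = 35,890 kg.
Stage 1: m₀ = 35,890 kg, m_f = 35,890 − 23,200 = 12,690 kg; Δv = 249×9.81×ln(2.828) = 2442.7×1.0396 ≈ 2540 m/s.
Stage 2: m₀ = 10,980 kg, m_f = 10,980 − 6,920 = 4,060 kg; Δv = 299×9.81×ln(2.704) = 2933.2×0.9949 ≈ 2918 m/s.
Total Δv = 2540 + 2918 = 5458 m/s.

Δv ≈ 5460 m/s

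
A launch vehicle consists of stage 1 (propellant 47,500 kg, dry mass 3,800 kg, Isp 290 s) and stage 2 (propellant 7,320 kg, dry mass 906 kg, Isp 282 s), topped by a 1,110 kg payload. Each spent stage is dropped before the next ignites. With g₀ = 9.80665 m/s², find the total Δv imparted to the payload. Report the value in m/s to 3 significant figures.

Ignition mass of stage 1 = 47,500+3,800 + 7,320+906 + 1,110 = 60,636 kg.
Stage 1: m₀ = 60,636 kg, m_f = 60,636 − 47,500 = 13,136 kg; Δv = 290×9.80665×ln(4.616) = 2843.9×1.5295 ≈ 4350 m/s.
Stage 2: m₀ = 9,336 kg, m_f = 9,336 − 7,320 = 2,016 kg; Δv = 282×9.80665×ln(4.631) = 2765.5×1.5328 ≈ 4239 m/s.
Total Δv = 4350 + 4239 = 8589 m/s.

Δv ≈ 8590 m/s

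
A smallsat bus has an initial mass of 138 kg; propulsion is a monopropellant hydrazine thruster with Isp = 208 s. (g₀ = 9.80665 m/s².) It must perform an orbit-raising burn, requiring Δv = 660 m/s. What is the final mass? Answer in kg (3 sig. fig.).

v_e = Isp · g₀ = 208 × 9.80665 = 2039.8 m/s.
m₀/m_f = exp(Δv / v_e) = exp(660 / 2039.8) = exp(0.3236) = 1.3820.
m_f = m₀ / 1.3820 = 138 / 1.3820 = 99.8553 kg.

final mass ≈ 99.9 kg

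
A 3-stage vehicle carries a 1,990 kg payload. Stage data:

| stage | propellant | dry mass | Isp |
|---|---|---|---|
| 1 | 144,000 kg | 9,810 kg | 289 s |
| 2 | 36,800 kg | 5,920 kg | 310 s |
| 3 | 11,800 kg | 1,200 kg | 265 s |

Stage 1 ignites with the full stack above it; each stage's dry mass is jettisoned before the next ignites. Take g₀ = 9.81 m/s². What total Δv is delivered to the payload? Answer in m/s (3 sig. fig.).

Ignition mass of stage 1 = 144,000+9,810 + 36,800+5,920 + 11,800+1,200 + 1,990 = 211,520 kg.
Stage 1: m₀ = 211,520 kg, m_f = 211,520 − 144,000 = 67,520 kg; Δv = 289×9.81×ln(3.133) = 2835.1×1.1419 ≈ 3237 m/s.
Stage 2: m₀ = 57,710 kg, m_f = 57,710 − 36,800 = 20,910 kg; Δv = 310×9.81×ln(2.76) = 3041.1×1.0152 ≈ 3087 m/s.
Stage 3: m₀ = 14,990 kg, m_f = 14,990 − 11,800 = 3,190 kg; Δv = 265×9.81×ln(4.699) = 2599.7×1.5474 ≈ 4023 m/s.
Total Δv = 3237 + 3087 + 4023 = 10347 m/s.

Δv ≈ 10300 m/s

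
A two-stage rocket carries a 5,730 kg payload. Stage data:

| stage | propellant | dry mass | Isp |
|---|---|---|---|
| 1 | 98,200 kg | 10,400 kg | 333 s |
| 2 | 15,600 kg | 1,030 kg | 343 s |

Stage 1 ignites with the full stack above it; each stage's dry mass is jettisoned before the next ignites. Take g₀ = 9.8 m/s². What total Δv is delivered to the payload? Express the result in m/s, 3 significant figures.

Δv ≈ 8540 m/s

Ignition mass of stage 1 = 98,200+10,400 + 15,600+1,030 + 5,730 = 130,960 kg.
Stage 1: m₀ = 130,960 kg, m_f = 130,960 − 98,200 = 32,760 kg; Δv = 333×9.8×ln(3.998) = 3263.4×1.3857 ≈ 4522 m/s.
Stage 2: m₀ = 22,360 kg, m_f = 22,360 − 15,600 = 6,760 kg; Δv = 343×9.8×ln(3.308) = 3361.4×1.1963 ≈ 4021 m/s.
Total Δv = 4522 + 4021 = 8543 m/s.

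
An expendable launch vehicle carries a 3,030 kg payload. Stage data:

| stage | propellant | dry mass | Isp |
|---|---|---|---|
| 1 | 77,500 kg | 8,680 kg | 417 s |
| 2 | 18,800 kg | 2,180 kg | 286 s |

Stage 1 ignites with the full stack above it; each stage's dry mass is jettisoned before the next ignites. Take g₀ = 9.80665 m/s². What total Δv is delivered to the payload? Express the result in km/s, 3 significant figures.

Δv ≈ 9.25 km/s

Ignition mass of stage 1 = 77,500+8,680 + 18,800+2,180 + 3,030 = 110,190 kg.
Stage 1: m₀ = 110,190 kg, m_f = 110,190 − 77,500 = 32,690 kg; Δv = 417×9.80665×ln(3.371) = 4089.4×1.2151 ≈ 4969 m/s.
Stage 2: m₀ = 24,010 kg, m_f = 24,010 − 18,800 = 5,210 kg; Δv = 286×9.80665×ln(4.608) = 2804.7×1.5279 ≈ 4285 m/s.
Total Δv = 4969 + 4285 = 9254 m/s.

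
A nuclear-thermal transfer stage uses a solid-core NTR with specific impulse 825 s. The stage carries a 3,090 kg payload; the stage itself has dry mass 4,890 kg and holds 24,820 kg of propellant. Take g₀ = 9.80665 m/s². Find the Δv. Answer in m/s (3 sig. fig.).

v_e = Isp · g₀ = 825 × 9.80665 = 8090.5 m/s.
m₀ = payload + dry + propellant = 3,090 + 4,890 + 24,820 = 32,800 kg.
m_f = payload + dry = 3,090 + 4,890 = 7,980 kg.
By the Tsiolkovsky rocket equation, Δv = v_e · ln(m₀/m_f) = 8090.5 × ln(4.11) = 8090.5 × 1.4135 ≈ 11435.8 m/s.

Δv ≈ 11400 m/s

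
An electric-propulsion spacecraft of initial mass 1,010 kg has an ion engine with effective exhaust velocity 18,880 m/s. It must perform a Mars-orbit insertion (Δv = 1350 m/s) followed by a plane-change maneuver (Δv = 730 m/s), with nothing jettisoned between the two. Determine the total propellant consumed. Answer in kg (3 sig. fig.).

After the first burn: m = 1010 × exp(−1350/18880.0) = 1010 × 0.93099 = 940.3 kg.
After the second burn: m = 940.3 × exp(−730/18880.0) = 940.3 × 0.96207 = 904.634 kg.
Total propellant = m₀ − m_final = 1010 − 904.634 = 105.366 kg.

total propellant consumed ≈ 105 kg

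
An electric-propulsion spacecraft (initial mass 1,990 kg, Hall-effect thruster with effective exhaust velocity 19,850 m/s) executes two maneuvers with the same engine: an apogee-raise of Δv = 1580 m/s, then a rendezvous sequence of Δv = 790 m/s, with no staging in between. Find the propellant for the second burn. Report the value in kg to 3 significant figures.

propellant for the second burn ≈ 71.7 kg

After the first burn: m = 1990 × exp(−1580/19850.0) = 1990 × 0.92349 = 1,837.75 kg.
After the second burn: m = 1,837.75 × exp(−790/19850.0) = 1,837.75 × 0.96098 = 1,766.04 kg.
Second-burn propellant = 1,837.75 − 1,766.04 = 71.71 kg.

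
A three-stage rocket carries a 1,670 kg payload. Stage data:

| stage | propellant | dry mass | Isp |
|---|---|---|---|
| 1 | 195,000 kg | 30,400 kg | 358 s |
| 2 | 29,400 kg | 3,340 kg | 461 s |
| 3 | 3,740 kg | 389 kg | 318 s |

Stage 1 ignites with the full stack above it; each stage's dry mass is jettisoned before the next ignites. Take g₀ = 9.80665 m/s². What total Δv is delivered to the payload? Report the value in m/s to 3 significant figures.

Ignition mass of stage 1 = 195,000+30,400 + 29,400+3,340 + 3,740+389 + 1,670 = 263,939 kg.
Stage 1: m₀ = 263,939 kg, m_f = 263,939 − 195,000 = 68,939 kg; Δv = 358×9.80665×ln(3.829) = 3510.8×1.3425 ≈ 4713 m/s.
Stage 2: m₀ = 38,539 kg, m_f = 38,539 − 29,400 = 9,139 kg; Δv = 461×9.80665×ln(4.217) = 4520.9×1.4391 ≈ 6506 m/s.
Stage 3: m₀ = 5,799 kg, m_f = 5,799 − 3,740 = 2,059 kg; Δv = 318×9.80665×ln(2.816) = 3118.5×1.0355 ≈ 3229 m/s.
Total Δv = 4713 + 6506 + 3229 = 14448 m/s.

Δv ≈ 14400 m/s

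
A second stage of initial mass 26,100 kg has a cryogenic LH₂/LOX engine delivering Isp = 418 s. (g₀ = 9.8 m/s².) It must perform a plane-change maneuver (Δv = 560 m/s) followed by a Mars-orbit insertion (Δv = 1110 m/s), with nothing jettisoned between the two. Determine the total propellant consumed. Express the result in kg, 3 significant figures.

v_e = Isp · g₀ = 418 × 9.8 = 4096.4 m/s.
After the first burn: m = 26100 × exp(−560/4096.4) = 26100 × 0.87223 = 22,765.2 kg.
After the second burn: m = 22,765.2 × exp(−1110/4096.4) = 22,765.2 × 0.76264 = 17,361.7 kg.
Total propellant = m₀ − m_final = 26100 − 17,361.7 = 8,738.3 kg.

total propellant consumed ≈ 8740 kg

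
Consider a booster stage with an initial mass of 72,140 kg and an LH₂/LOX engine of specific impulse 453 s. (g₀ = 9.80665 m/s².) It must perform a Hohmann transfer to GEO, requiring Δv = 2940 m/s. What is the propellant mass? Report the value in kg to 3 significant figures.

v_e = Isp · g₀ = 453 × 9.80665 = 4442.4 m/s.
From the ideal rocket equation, m₀/m_f = exp(Δv / v_e) = exp(2940 / 4442.4) = exp(0.6618) = 1.9383.
m_f = 72,140 / 1.9383 = 37,218.2 kg, so propellant = m₀ − m_f = 72,140 − 37,218.2 = 34,921.8 kg.

propellant mass ≈ 34900 kg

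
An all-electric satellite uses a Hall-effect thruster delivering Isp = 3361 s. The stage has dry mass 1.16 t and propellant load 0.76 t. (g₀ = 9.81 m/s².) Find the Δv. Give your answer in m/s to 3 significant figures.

Δv ≈ 16600 m/s

v_e = Isp · g₀ = 3361 × 9.81 = 32971.4 m/s.
m₀ = m_dry + m_prop = 1.16 + 0.76 = 1.92 t.
Δv = v_e · ln(m₀/m_f) = 32971.4 × ln(1.655) = 32971.4 × 0.5039 ≈ 16614.5 m/s.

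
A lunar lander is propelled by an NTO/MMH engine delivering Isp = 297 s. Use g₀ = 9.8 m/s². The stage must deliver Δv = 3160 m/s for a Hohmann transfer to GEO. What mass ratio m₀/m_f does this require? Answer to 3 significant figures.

mass ratio ≈ 2.96

v_e = Isp · g₀ = 297 × 9.8 = 2910.6 m/s.
Using Δv = v_e ln(m₀/m_f): m₀/m_f = exp(Δv / v_e) = exp(3160 / 2910.6) = exp(1.0857) = 2.9615.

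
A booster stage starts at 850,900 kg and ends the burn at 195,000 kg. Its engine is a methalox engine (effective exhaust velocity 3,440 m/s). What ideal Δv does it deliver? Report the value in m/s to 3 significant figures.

By the Tsiolkovsky rocket equation, Δv = v_e · ln(m₀/m_f) = 3440.0 × ln(4.364) = 3440.0 × 1.4733 ≈ 5068.1 m/s.

Δv ≈ 5070 m/s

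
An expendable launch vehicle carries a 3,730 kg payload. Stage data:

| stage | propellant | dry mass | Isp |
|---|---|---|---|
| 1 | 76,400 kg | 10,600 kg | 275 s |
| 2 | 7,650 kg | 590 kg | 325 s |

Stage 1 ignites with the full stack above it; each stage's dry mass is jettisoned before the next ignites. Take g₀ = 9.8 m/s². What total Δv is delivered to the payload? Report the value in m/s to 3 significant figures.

Δv ≈ 7230 m/s

Ignition mass of stage 1 = 76,400+10,600 + 7,650+590 + 3,730 = 98,970 kg.
Stage 1: m₀ = 98,970 kg, m_f = 98,970 − 76,400 = 22,570 kg; Δv = 275×9.8×ln(4.385) = 2695.0×1.4782 ≈ 3984 m/s.
Stage 2: m₀ = 11,970 kg, m_f = 11,970 − 7,650 = 4,320 kg; Δv = 325×9.8×ln(2.771) = 3185.0×1.0191 ≈ 3246 m/s.
Total Δv = 3984 + 3246 = 7230 m/s.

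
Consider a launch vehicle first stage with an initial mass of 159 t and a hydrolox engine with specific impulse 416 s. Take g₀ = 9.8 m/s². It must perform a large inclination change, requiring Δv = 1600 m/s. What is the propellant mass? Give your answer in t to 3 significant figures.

v_e = Isp · g₀ = 416 × 9.8 = 4076.8 m/s.
From the ideal rocket equation, m₀/m_f = exp(Δv / v_e) = exp(1600 / 4076.8) = exp(0.3925) = 1.4806.
m_f = 159 / 1.4806 = 107.389 t, so propellant = m₀ − m_f = 159 − 107.389 = 51.611 t.

propellant mass ≈ 51.6 t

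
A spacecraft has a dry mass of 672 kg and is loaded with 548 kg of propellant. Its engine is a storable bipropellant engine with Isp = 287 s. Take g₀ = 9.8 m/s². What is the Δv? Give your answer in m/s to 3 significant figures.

Δv ≈ 1680 m/s

v_e = Isp · g₀ = 287 × 9.8 = 2812.6 m/s.
m₀ = m_dry + m_prop = 672 + 548 = 1,220 kg.
Rocket equation: Δv = v_e · ln(m₀/m_f) = 2812.6 × ln(1.815) = 2812.6 × 0.5963 ≈ 1677.3 m/s.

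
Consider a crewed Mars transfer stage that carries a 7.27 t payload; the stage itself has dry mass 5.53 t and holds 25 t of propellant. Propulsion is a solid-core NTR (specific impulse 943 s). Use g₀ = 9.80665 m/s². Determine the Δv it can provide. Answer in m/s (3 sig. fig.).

v_e = Isp · g₀ = 943 × 9.80665 = 9247.7 m/s.
m₀ = payload + dry + propellant = 7.27 + 5.53 + 25 = 37.8 t.
m_f = payload + dry = 7.27 + 5.53 = 12.8 t.
Δv = v_e · ln(m₀/m_f) = 9247.7 × ln(2.953) = 9247.7 × 1.0829 ≈ 10014.0 m/s.

Δv ≈ 10000 m/s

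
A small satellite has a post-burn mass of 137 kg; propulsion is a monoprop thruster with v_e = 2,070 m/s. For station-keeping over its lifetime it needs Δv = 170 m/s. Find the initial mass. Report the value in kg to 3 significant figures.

initial mass ≈ 149 kg

m₀/m_f = exp(Δv / v_e) = exp(170 / 2070.0) = exp(0.0821) = 1.0856.
m₀ = m_f × 1.0856 = 137 × 1.0856 = 148.727 kg.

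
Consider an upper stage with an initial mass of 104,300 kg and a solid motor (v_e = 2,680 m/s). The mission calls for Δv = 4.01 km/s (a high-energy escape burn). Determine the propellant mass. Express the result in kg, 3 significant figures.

propellant mass ≈ 80900 kg

m₀/m_f = exp(Δv / v_e) = exp(4010 / 2680.0) = exp(1.4963) = 4.4650.
m_f = 104,300 / 4.4650 = 23,359.5 kg, so propellant = m₀ − m_f = 104,300 − 23,359.5 = 80,940.5 kg.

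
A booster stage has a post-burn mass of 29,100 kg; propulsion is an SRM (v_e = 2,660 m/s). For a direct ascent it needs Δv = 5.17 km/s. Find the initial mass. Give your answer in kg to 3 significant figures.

initial mass ≈ 203000 kg

m₀/m_f = exp(Δv / v_e) = exp(5170 / 2660.0) = exp(1.9436) = 6.9839.
m₀ = m_f × 6.9839 = 29,100 × 6.9839 = 203,231 kg.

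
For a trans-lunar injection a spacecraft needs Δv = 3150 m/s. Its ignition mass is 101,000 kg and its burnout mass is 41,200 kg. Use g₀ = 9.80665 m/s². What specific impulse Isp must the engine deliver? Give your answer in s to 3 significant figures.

Isp ≈ 358 s

ln(m₀/m_f) = ln(101000/41200) = ln(2.451) = 0.8967.
By the Tsiolkovsky rocket equation, v_e = Δv / ln(m₀/m_f) = 3150 / 0.8967 = 3513.0 m/s.
Isp = v_e / g₀ = 3513.0 / 9.80665 = 358.2 s.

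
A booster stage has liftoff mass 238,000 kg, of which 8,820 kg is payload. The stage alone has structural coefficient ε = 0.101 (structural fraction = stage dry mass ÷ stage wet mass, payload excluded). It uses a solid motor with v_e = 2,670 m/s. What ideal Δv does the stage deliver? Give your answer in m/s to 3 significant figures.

Δv ≈ 5360 m/s

Stage wet mass = m₀ − payload = 238,000 − 8,820 = 229,180 kg.
Stage dry mass = ε × stage wet mass = 0.101 × 229,180 = 23,147.2 kg.
Burnout mass m_f = stage dry + payload = 23,147.2 + 8,820 = 31,967.2 kg.
Using Δv = v_e ln(m₀/m_f): Δv = v_e · ln(238,000/31,967.2) = 2670.0 × ln(7.445) = 2670.0 × 2.0076 ≈ 5360 m/s.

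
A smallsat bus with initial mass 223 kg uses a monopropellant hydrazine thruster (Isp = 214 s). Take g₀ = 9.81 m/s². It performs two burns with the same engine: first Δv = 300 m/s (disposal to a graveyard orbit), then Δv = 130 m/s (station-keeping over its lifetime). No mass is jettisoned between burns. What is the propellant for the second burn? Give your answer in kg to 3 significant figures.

propellant for the second burn ≈ 11.6 kg

v_e = Isp · g₀ = 214 × 9.81 = 2099.3 m/s.
After the first burn: m = 223 × exp(−300/2099.3) = 223 × 0.86684 = 193.305 kg.
After the second burn: m = 193.305 × exp(−130/2099.3) = 193.305 × 0.93995 = 181.697 kg.
Second-burn propellant = 193.305 − 181.697 = 11.608 kg.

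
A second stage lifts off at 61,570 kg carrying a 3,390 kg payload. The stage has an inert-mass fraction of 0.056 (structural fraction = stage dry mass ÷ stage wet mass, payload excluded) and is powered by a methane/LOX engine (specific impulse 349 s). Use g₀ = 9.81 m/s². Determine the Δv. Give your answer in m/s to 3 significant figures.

Stage wet mass = m₀ − payload = 61,570 − 3,390 = 58,180 kg.
Stage dry mass = ε × stage wet mass = 0.056 × 58,180 = 3,258.08 kg.
Burnout mass m_f = stage dry + payload = 3,258.08 + 3,390 = 6,648.08 kg.
v_e = Isp · g₀ = 349 × 9.81 = 3423.7 m/s.
By the Tsiolkovsky rocket equation, Δv = v_e · ln(61,570/6,648.08) = 3423.7 × ln(9.261) = 3423.7 × 2.2258 ≈ 7621 m/s.

Δv ≈ 7620 m/s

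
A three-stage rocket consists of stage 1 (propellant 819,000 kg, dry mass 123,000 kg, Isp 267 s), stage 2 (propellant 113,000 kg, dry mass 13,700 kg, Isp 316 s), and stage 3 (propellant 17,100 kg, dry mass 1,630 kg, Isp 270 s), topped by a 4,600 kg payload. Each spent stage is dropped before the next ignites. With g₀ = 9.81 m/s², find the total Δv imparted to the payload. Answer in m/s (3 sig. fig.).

Ignition mass of stage 1 = 819,000+123,000 + 113,000+13,700 + 17,100+1,630 + 4,600 = 1,092,030 kg.
Stage 1: m₀ = 1,092,030 kg, m_f = 1,092,030 − 819,000 = 273,030 kg; Δv = 267×9.81×ln(4) = 2619.3×1.3862 ≈ 3631 m/s.
Stage 2: m₀ = 150,030 kg, m_f = 150,030 − 113,000 = 37,030 kg; Δv = 316×9.81×ln(4.052) = 3100.0×1.3991 ≈ 4337 m/s.
Stage 3: m₀ = 23,330 kg, m_f = 23,330 − 17,100 = 6,230 kg; Δv = 270×9.81×ln(3.745) = 2648.7×1.3204 ≈ 3497 m/s.
Total Δv = 3631 + 4337 + 3497 = 11465 m/s.

Δv ≈ 11500 m/s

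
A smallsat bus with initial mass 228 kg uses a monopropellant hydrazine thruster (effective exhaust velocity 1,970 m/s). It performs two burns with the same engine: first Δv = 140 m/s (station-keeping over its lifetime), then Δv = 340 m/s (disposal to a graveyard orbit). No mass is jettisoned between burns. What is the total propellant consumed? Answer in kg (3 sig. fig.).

After the first burn: m = 228 × exp(−140/1970.0) = 228 × 0.93140 = 212.359 kg.
After the second burn: m = 212.359 × exp(−340/1970.0) = 212.359 × 0.84148 = 178.696 kg.
Total propellant = m₀ − m_final = 228 − 178.696 = 49.304 kg.

total propellant consumed ≈ 49.3 kg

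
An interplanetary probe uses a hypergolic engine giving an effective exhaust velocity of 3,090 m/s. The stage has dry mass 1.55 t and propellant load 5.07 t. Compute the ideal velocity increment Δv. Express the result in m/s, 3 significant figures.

m₀ = m_dry + m_prop = 1.55 + 5.07 = 6.62 t.
Rocket equation: Δv = v_e · ln(m₀/m_f) = 3090.0 × ln(4.271) = 3090.0 × 1.4518 ≈ 4486.2 m/s.

Δv ≈ 4490 m/s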